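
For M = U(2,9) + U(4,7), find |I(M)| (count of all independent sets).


For a direct sum, |I(M1+M2)| = |I(M1)| * |I(M2)|.
|I(U(2,9))| = sum C(9,k) for k=0..2 = 46.
|I(U(4,7))| = sum C(7,k) for k=0..4 = 99.
Total = 46 * 99 = 4554.

4554


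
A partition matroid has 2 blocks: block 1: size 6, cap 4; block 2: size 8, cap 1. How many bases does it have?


A basis picks exactly ci elements from block i.
Number of bases = product of C(|Si|, ci).
= C(6,4) * C(8,1)
= 15 * 8
= 120.

120


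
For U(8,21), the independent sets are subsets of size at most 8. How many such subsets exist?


Independent sets of U(8,21) are all subsets of size <= 8.
Count = (21 choose 0) + (21 choose 1) + (21 choose 2) + (21 choose 3) + (21 choose 4) + (21 choose 5) + (21 choose 6) + (21 choose 7) + (21 choose 8)
     = 1 + 21 + 210 + 1330 + 5985 + 20349 + 54264 + 116280 + 203490
     = 401930.

401930


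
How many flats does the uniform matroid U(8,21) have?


Flats of U(8,21): every subset of size < 8 is a flat, plus E itself.
Count = C(21,0) + C(21,1) + C(21,2) + C(21,3) + C(21,4) + C(21,5) + C(21,6) + C(21,7) + 1
     = 1 + 21 + 210 + 1330 + 5985 + 20349 + 54264 + 116280 + 1
     = 198441.

198441


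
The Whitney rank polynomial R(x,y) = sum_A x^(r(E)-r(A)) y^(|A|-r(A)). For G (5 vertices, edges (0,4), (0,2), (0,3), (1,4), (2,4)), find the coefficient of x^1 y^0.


R(x,y) = sum over A in 2^E of x^(r(E)-r(A)) * y^(|A|-r(A)).
G has 5 vertices, 5 edges. r(E) = 4.
Enumerate all 2^5 = 32 subsets.
Count subsets with r(E)-r(A)=1 and |A|-r(A)=0: 9.

9


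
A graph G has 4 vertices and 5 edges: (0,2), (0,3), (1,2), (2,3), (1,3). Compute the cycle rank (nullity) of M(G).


Cycle rank (nullity) = |E| - r(M) = |E| - (|V| - c).
|E| = 5, |V| = 4, c = 1.
Nullity = 5 - (4 - 1) = 5 - 3 = 2.

2


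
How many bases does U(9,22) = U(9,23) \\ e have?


Deleting e from U(9,23) gives U(9,22) since n > r.
Bases of U(9,22) = (22 choose 9) = 497420.

497420


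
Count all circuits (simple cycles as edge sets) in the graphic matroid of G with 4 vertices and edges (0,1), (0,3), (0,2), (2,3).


A circuit in a graphic matroid = edge set of a simple cycle.
G has 4 vertices and 4 edges.
Enumerating all minimal edge subsets forming cycles...
Total circuits found: 1.

1


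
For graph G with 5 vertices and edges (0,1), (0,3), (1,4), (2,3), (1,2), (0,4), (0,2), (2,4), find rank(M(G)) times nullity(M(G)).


r(M) = |V| - c = 5 - 1 = 4.
nullity = |E| - r(M) = 8 - 4 = 4.
Product = 4 * 4 = 16.

16


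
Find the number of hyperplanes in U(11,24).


Hyperplanes of U(11,24) are flats of rank 10.
In a uniform matroid, these are exactly the (10)-element subsets.
Count = (24 choose 10) = 1961256.

1961256


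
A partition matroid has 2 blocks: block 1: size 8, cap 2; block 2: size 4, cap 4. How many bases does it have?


A basis picks exactly ci elements from block i.
Number of bases = product of C(|Si|, ci).
= C(8,2) * C(4,4)
= 28 * 1
= 28.

28


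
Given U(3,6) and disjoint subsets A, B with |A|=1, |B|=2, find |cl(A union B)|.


|A union B| = 1 + 2 = 3 (disjoint).
In U(3,6), cl(S) = S if |S| < 3, else cl(S) = E.
Since 3 >= 3, cl(A union B) = E.
|cl(A union B)| = 6.

6


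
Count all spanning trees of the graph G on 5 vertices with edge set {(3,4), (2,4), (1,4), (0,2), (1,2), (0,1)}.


By Kirchhoff's matrix tree theorem, the number of spanning trees equals
the determinant of any cofactor of the Laplacian matrix L.
G has 5 vertices and 6 edges.
Computing the (4 x 4) cofactor determinant gives 8.

8


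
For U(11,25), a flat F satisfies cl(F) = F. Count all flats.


Flats of U(11,25): every subset of size < 11 is a flat, plus E itself.
Count = (25 choose 0) + (25 choose 1) + (25 choose 2) + (25 choose 3) + (25 choose 4) + (25 choose 5) + (25 choose 6) + (25 choose 7) + (25 choose 8) + (25 choose 9) + (25 choose 10) + 1
     = 1 + 25 + 300 + 2300 + 12650 + 53130 + 177100 + 480700 + 1081575 + 2042975 + 3268760 + 1
     = 7119517.

7119517


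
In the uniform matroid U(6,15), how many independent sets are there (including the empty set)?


Independent sets of U(6,15) are all subsets of size <= 6.
Count = (15 choose 0) + (15 choose 1) + (15 choose 2) + (15 choose 3) + (15 choose 4) + (15 choose 5) + (15 choose 6)
     = 1 + 15 + 105 + 455 + 1365 + 3003 + 5005
     = 9949.

9949


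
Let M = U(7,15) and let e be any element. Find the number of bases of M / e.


Contracting e from U(7,15) gives U(6,14).
Bases of U(6,14) = C(14,6) = 14! / (6! * 8!) = 3003.

3003


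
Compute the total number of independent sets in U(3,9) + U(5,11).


For a direct sum, |I(M1+M2)| = |I(M1)| * |I(M2)|.
|I(U(3,9))| = sum C(9,k) for k=0..3 = 130.
|I(U(5,11))| = sum C(11,k) for k=0..5 = 1024.
Total = 130 * 1024 = 133120.

133120


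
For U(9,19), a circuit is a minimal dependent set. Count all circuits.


In U(9,19), circuits are the (10)-element subsets.
Any set of 10 elements is dependent, and removing any one element gives
an independent set of size 9, so it is a minimal dependent set.
Number of circuits = C(19,10) = 19! / (10! * 9!) = 92378.

92378


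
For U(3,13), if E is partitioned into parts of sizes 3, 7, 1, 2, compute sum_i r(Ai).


r(Ai) = min(|Ai|, 3) for each part.
Sum = min(3,3) + min(7,3) + min(1,3) + min(2,3)
    = 3 + 3 + 1 + 2
    = 9.

9


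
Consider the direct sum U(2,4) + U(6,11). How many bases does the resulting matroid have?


Bases of a direct sum M1 + M2: |B| = |B(M1)| * |B(M2)|.
|B(U(2,4))| = C(4,2) = 6.
|B(U(6,11))| = C(11,6) = 462.
Total bases = 6 * 462 = 2772.

2772


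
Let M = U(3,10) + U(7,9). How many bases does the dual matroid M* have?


(M1+M2)* = M1* + M2*.
M1* = U(7,10), bases: C(10,7) = 120.
M2* = U(2,9), bases: C(9,2) = 36.
|B(M*)| = 120 * 36 = 4320.

4320


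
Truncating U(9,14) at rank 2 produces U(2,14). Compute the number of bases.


Truncating U(9,14) to rank 2 gives U(2,14).
Bases of U(2,14) are all 2-element subsets of 14 elements.
Number of bases = (14 choose 2) = 91.

91


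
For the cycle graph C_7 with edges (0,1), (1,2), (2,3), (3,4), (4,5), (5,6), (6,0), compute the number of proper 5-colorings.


P(C_7, k) = (k-1)^7 + (-1)^7*(k-1).
P(5) = (4)^7 - 4
= 16384 - 4 = 16380.

16380


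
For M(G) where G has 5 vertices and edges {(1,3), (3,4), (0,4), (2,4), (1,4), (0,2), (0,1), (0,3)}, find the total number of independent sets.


An independent set in a graphic matroid is an acyclic edge subset.
G has 5 vertices and 8 edges.
Enumerate all 2^8 = 256 subsets, checking for acyclicity.
Total independent sets = 128.

128


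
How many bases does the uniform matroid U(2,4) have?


Bases of U(2,4) are all 2-element subsets of the 4-element ground set.
Number of bases = C(4,2).
C(4,2) = 4! / (2! * 2!) = 6.

6


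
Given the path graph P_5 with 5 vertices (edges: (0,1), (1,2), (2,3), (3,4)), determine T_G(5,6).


A path on 5 vertices is a tree with 4 edges.
T(x,y) = x^(4) for any tree.
T(5,6) = 5^4 = 625.

625


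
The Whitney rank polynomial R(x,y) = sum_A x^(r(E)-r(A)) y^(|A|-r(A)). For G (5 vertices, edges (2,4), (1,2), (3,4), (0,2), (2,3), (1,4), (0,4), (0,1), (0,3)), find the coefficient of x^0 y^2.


R(x,y) = sum over A in 2^E of x^(r(E)-r(A)) * y^(|A|-r(A)).
G has 5 vertices, 9 edges. r(E) = 4.
Enumerate all 2^9 = 512 subsets.
Count subsets with r(E)-r(A)=0 and |A|-r(A)=2: 82.

82


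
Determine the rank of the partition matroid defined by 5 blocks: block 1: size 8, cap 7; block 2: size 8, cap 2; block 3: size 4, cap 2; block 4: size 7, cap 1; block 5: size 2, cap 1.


Rank of a partition matroid = sum of min(|Si|, ci) for each block.
= min(8,7) + min(8,2) + min(4,2) + min(7,1) + min(2,1)
= 7 + 2 + 2 + 1 + 1
= 13.

13


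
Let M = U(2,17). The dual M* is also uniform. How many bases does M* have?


The dual of U(r,n) is U(n-r, n) = U(15,17).
Bases of U(15,17) are all (15)-element subsets.
|B(M*)| = (17 choose 15) = 136.

136


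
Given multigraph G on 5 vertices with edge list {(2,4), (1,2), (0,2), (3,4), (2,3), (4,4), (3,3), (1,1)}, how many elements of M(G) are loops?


In a graphic matroid, a loop is a self-loop edge (u,u) with rank 0.
Examining all 8 edges for self-loops...
Self-loops found: (4,4), (3,3), (1,1)
Number of loops = 3.

3


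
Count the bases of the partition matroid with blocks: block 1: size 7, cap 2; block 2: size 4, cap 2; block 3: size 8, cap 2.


A basis picks exactly ci elements from block i.
Number of bases = product of C(|Si|, ci).
= C(7,2) * C(4,2) * C(8,2)
= 21 * 6 * 28
= 3528.

3528


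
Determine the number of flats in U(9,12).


Flats of U(9,12): every subset of size < 9 is a flat, plus E itself.
Count = (12 choose 0) + (12 choose 1) + (12 choose 2) + (12 choose 3) + (12 choose 4) + (12 choose 5) + (12 choose 6) + (12 choose 7) + (12 choose 8) + 1
     = 1 + 12 + 66 + 220 + 495 + 792 + 924 + 792 + 495 + 1
     = 3798.

3798


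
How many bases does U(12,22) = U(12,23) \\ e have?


Deleting e from U(12,23) gives U(12,22) since n > r.
Bases of U(12,22) = C(22,12) = 646646.

646646


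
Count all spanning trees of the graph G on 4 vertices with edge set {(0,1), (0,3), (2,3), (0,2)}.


By Kirchhoff's matrix tree theorem, the number of spanning trees equals
the determinant of any cofactor of the Laplacian matrix L.
G has 4 vertices and 4 edges.
Computing the (3 x 3) cofactor determinant gives 3.

3


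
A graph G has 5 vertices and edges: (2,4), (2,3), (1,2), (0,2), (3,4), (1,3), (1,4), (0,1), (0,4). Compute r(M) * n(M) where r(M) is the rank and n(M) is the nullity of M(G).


r(M) = |V| - c = 5 - 1 = 4.
nullity = |E| - r(M) = 9 - 4 = 5.
Product = 4 * 5 = 20.

20


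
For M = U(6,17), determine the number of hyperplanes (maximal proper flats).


Hyperplanes of U(6,17) are flats of rank 5.
In a uniform matroid, these are exactly the (5)-element subsets.
Count = C(17,5) = 6188.

6188


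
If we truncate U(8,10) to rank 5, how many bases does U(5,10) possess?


Truncating U(8,10) to rank 5 gives U(5,10).
Bases of U(5,10) are all 5-element subsets of 10 elements.
Number of bases = C(10,5) = 10! / (5! * 5!) = 252.

252


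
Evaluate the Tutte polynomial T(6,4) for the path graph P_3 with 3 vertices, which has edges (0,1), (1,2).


A path on 3 vertices is a tree with 2 edges.
T(x,y) = x^(2) for any tree.
T(6,4) = 6^2 = 36.

36


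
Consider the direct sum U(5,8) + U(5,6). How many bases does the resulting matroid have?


Bases of a direct sum M1 + M2: |B| = |B(M1)| * |B(M2)|.
|B(U(5,8))| = C(8,5) = 56.
|B(U(5,6))| = C(6,5) = 6.
Total bases = 56 * 6 = 336.

336


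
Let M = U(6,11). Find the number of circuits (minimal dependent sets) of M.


In U(6,11), circuits are the (7)-element subsets.
Any set of 7 elements is dependent, and removing any one element gives
an independent set of size 6, so it is a minimal dependent set.
Number of circuits = C(11,7) = 11! / (7! * 4!) = 330.

330


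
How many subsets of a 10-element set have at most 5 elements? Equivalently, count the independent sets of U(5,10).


Independent sets of U(5,10) are all subsets of size <= 5.
Count = (10 choose 0) + (10 choose 1) + (10 choose 2) + (10 choose 3) + (10 choose 4) + (10 choose 5)
     = 1 + 10 + 45 + 120 + 210 + 252
     = 638.

638


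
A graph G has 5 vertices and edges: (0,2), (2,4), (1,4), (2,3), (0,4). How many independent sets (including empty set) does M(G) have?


An independent set in a graphic matroid is an acyclic edge subset.
G has 5 vertices and 5 edges.
Enumerate all 2^5 = 32 subsets, checking for acyclicity.
Total independent sets = 28.

28


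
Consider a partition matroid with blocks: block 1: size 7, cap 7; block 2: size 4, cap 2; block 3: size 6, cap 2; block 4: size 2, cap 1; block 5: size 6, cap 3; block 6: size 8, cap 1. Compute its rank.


Rank of a partition matroid = sum of min(|Si|, ci) for each block.
= min(7,7) + min(4,2) + min(6,2) + min(2,1) + min(6,3) + min(8,1)
= 7 + 2 + 2 + 1 + 3 + 1
= 16.

16


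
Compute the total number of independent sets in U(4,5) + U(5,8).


For a direct sum, |I(M1+M2)| = |I(M1)| * |I(M2)|.
|I(U(4,5))| = sum C(5,k) for k=0..4 = 31.
|I(U(5,8))| = sum C(8,k) for k=0..5 = 219.
Total = 31 * 219 = 6789.

6789


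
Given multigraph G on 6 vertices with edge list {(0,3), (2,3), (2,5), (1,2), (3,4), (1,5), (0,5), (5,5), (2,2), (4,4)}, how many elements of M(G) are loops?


In a graphic matroid, a loop is a self-loop edge (u,u) with rank 0.
Examining all 10 edges for self-loops...
Self-loops found: (5,5), (2,2), (4,4)
Number of loops = 3.

3


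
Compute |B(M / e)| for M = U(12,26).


Contracting e from U(12,26) gives U(11,25).
Bases of U(11,25) = C(25,11) = 25! / (11! * 14!) = 4457400.

4457400


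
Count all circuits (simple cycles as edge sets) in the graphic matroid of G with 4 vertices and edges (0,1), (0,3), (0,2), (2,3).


A circuit in a graphic matroid = edge set of a simple cycle.
G has 4 vertices and 4 edges.
Enumerating all minimal edge subsets forming cycles...
Total circuits found: 1.

1


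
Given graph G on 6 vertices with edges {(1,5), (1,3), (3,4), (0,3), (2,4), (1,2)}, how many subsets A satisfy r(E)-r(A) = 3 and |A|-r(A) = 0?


R(x,y) = sum over A in 2^E of x^(r(E)-r(A)) * y^(|A|-r(A)).
G has 6 vertices, 6 edges. r(E) = 5.
Enumerate all 2^6 = 64 subsets.
Count subsets with r(E)-r(A)=3 and |A|-r(A)=0: 15.

15


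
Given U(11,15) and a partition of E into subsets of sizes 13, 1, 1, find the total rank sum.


r(Ai) = min(|Ai|, 11) for each part.
Sum = min(13,11) + min(1,11) + min(1,11)
    = 11 + 1 + 1
    = 13.

13


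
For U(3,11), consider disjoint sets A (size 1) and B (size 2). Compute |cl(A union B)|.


|A union B| = 1 + 2 = 3 (disjoint).
In U(3,11), cl(S) = S if |S| < 3, else cl(S) = E.
Since 3 >= 3, cl(A union B) = E.
|cl(A union B)| = 11.

11


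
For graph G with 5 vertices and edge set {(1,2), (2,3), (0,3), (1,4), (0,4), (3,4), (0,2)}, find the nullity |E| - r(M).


Cycle rank (nullity) = |E| - r(M) = |E| - (|V| - c).
|E| = 7, |V| = 5, c = 1.
Nullity = 7 - (5 - 1) = 7 - 4 = 3.

3


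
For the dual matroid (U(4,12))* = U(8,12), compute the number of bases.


The dual of U(r,n) is U(n-r, n) = U(8,12).
Bases of U(8,12) are all (8)-element subsets.
|B(M*)| = C(12,8) = 12! / (8! * 4!) = 495.

495


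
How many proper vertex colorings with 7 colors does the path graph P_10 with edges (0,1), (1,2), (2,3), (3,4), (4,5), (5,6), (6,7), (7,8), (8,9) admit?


P(P_10, k) = k * (k-1)^(9).
P(7) = 7 * 6^9 = 7 * 10077696 = 70543872.

70543872


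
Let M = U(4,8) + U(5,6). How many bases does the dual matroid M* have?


(M1+M2)* = M1* + M2*.
M1* = U(4,8), bases: C(8,4) = 70.
M2* = U(1,6), bases: C(6,1) = 6.
|B(M*)| = 70 * 6 = 420.

420


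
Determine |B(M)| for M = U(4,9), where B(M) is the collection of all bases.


Bases of U(4,9) are all 4-element subsets of the 9-element ground set.
Number of bases = C(9,4).
C(9,4) = (9 * 8 * 7 * 6) / (1 * 2 * 3 * 4) = 126.

126


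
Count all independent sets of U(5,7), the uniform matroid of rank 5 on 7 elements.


Independent sets of U(5,7) are all subsets of size <= 5.
Count = C(7,0) + C(7,1) + C(7,2) + C(7,3) + C(7,4) + C(7,5)
     = 1 + 7 + 21 + 35 + 35 + 21
     = 120.

120


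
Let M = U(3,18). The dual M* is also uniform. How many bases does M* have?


The dual of U(r,n) is U(n-r, n) = U(15,18).
Bases of U(15,18) are all (15)-element subsets.
|B(M*)| = C(18,15) = 816.

816


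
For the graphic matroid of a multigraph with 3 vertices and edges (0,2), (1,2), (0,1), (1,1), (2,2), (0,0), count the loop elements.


In a graphic matroid, a loop is a self-loop edge (u,u) with rank 0.
Examining all 6 edges for self-loops...
Self-loops found: (1,1), (2,2), (0,0)
Number of loops = 3.

3


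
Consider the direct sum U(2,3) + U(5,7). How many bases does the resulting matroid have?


Bases of a direct sum M1 + M2: |B| = |B(M1)| * |B(M2)|.
|B(U(2,3))| = C(3,2) = 3.
|B(U(5,7))| = C(7,5) = 21.
Total bases = 3 * 21 = 63.

63


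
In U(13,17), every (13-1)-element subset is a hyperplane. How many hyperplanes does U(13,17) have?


Hyperplanes of U(13,17) are flats of rank 12.
In a uniform matroid, these are exactly the (12)-element subsets.
Count = C(17,12) = 6188.

6188


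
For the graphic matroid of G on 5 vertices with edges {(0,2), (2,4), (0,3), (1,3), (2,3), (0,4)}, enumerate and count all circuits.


A circuit in a graphic matroid = edge set of a simple cycle.
G has 5 vertices and 6 edges.
Enumerating all minimal edge subsets forming cycles...
Total circuits found: 3.

3


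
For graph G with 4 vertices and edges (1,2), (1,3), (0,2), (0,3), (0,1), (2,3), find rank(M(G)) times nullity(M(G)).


r(M) = |V| - c = 4 - 1 = 3.
nullity = |E| - r(M) = 6 - 3 = 3.
Product = 3 * 3 = 9.

9


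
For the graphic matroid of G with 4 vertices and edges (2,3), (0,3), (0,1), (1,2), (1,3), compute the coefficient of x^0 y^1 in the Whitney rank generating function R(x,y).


R(x,y) = sum over A in 2^E of x^(r(E)-r(A)) * y^(|A|-r(A)).
G has 4 vertices, 5 edges. r(E) = 3.
Enumerate all 2^5 = 32 subsets.
Count subsets with r(E)-r(A)=0 and |A|-r(A)=1: 5.

5


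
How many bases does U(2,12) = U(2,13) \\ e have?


Deleting e from U(2,13) gives U(2,12) since n > r.
Bases of U(2,12) = C(12,2) = 12! / (2! * 10!) = 66.

66


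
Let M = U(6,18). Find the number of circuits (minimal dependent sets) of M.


In U(6,18), circuits are the (7)-element subsets.
Any set of 7 elements is dependent, and removing any one element gives
an independent set of size 6, so it is a minimal dependent set.
Number of circuits = C(18,7) = 18! / (7! * 11!) = 31824.

31824


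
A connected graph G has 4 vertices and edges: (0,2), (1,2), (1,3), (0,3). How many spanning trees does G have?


By Kirchhoff's matrix tree theorem, the number of spanning trees equals
the determinant of any cofactor of the Laplacian matrix L.
G has 4 vertices and 4 edges.
Computing the (3 x 3) cofactor determinant gives 4.

4


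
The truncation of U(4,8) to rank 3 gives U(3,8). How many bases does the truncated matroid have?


Truncating U(4,8) to rank 3 gives U(3,8).
Bases of U(3,8) are all 3-element subsets of 8 elements.
Number of bases = (8 choose 3) = 56.

56


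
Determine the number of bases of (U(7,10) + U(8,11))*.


(M1+M2)* = M1* + M2*.
M1* = U(3,10), bases: C(10,3) = 120.
M2* = U(3,11), bases: C(11,3) = 165.
|B(M*)| = 120 * 165 = 19800.

19800


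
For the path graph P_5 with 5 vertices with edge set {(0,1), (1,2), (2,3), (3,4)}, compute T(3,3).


A path on 5 vertices is a tree with 4 edges.
T(x,y) = x^(4) for any tree.
T(3,3) = 3^4 = 81.

81


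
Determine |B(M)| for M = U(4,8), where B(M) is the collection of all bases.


Bases of U(4,8) are all 4-element subsets of the 8-element ground set.
Number of bases = C(8,4).
C(8,4) = 8! / (4! * 4!) = 70.

70


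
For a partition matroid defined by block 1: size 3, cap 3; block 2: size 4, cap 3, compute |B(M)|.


A basis picks exactly ci elements from block i.
Number of bases = product of C(|Si|, ci).
= C(3,3) * C(4,3)
= 1 * 4
= 4.

4


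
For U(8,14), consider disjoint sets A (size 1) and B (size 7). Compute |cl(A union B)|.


|A union B| = 1 + 7 = 8 (disjoint).
In U(8,14), cl(S) = S if |S| < 8, else cl(S) = E.
Since 8 >= 8, cl(A union B) = E.
|cl(A union B)| = 14.

14


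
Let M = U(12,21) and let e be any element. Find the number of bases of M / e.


Contracting e from U(12,21) gives U(11,20).
Bases of U(11,20) = C(20,11) = 20! / (11! * 9!) = 167960.

167960


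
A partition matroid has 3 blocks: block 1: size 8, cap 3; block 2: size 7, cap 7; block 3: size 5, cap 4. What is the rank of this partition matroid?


Rank of a partition matroid = sum of min(|Si|, ci) for each block.
= min(8,3) + min(7,7) + min(5,4)
= 3 + 7 + 4
= 14.

14


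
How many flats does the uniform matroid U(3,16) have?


Flats of U(3,16): every subset of size < 3 is a flat, plus E itself.
Count = C(16,0) + C(16,1) + C(16,2) + 1
     = 1 + 16 + 120 + 1
     = 138.

138


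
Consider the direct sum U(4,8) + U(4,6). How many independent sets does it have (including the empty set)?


For a direct sum, |I(M1+M2)| = |I(M1)| * |I(M2)|.
|I(U(4,8))| = sum C(8,k) for k=0..4 = 163.
|I(U(4,6))| = sum C(6,k) for k=0..4 = 57.
Total = 163 * 57 = 9291.

9291


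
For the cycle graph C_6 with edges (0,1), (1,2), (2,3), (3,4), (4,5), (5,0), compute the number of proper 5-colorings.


P(C_6, k) = (k-1)^6 + (-1)^6*(k-1).
P(5) = (4)^6 + 4
= 4096 + 4 = 4100.

4100


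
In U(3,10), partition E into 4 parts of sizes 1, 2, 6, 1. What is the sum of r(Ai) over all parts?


r(Ai) = min(|Ai|, 3) for each part.
Sum = min(1,3) + min(2,3) + min(6,3) + min(1,3)
    = 1 + 2 + 3 + 1
    = 7.

7


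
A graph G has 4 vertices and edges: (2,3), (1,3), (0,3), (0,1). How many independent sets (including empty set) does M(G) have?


An independent set in a graphic matroid is an acyclic edge subset.
G has 4 vertices and 4 edges.
Enumerate all 2^4 = 16 subsets, checking for acyclicity.
Total independent sets = 14.

14


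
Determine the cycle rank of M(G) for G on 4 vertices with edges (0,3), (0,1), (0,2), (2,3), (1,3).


Cycle rank (nullity) = |E| - r(M) = |E| - (|V| - c).
|E| = 5, |V| = 4, c = 1.
Nullity = 5 - (4 - 1) = 5 - 3 = 2.

2


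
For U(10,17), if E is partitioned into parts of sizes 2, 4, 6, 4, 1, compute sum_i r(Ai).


r(Ai) = min(|Ai|, 10) for each part.
Sum = min(2,10) + min(4,10) + min(6,10) + min(4,10) + min(1,10)
    = 2 + 4 + 6 + 4 + 1
    = 17.

17


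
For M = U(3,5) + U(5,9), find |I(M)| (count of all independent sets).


For a direct sum, |I(M1+M2)| = |I(M1)| * |I(M2)|.
|I(U(3,5))| = sum C(5,k) for k=0..3 = 26.
|I(U(5,9))| = sum C(9,k) for k=0..5 = 382.
Total = 26 * 382 = 9932.

9932


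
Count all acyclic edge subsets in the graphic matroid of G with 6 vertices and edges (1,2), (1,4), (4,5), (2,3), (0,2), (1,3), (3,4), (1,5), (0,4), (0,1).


An independent set in a graphic matroid is an acyclic edge subset.
G has 6 vertices and 10 edges.
Enumerate all 2^10 = 1024 subsets, checking for acyclicity.
Total independent sets = 450.

450


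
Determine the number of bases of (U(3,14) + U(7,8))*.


(M1+M2)* = M1* + M2*.
M1* = U(11,14), bases: C(14,11) = 364.
M2* = U(1,8), bases: C(8,1) = 8.
|B(M*)| = 364 * 8 = 2912.

2912


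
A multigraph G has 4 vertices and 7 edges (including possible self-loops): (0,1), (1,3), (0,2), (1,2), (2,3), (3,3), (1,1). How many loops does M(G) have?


In a graphic matroid, a loop is a self-loop edge (u,u) with rank 0.
Examining all 7 edges for self-loops...
Self-loops found: (3,3), (1,1)
Number of loops = 2.

2


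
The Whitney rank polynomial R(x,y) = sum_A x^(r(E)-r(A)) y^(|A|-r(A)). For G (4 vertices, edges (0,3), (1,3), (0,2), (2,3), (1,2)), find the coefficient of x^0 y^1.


R(x,y) = sum over A in 2^E of x^(r(E)-r(A)) * y^(|A|-r(A)).
G has 4 vertices, 5 edges. r(E) = 3.
Enumerate all 2^5 = 32 subsets.
Count subsets with r(E)-r(A)=0 and |A|-r(A)=1: 5.

5


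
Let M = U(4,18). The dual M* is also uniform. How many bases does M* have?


The dual of U(r,n) is U(n-r, n) = U(14,18).
Bases of U(14,18) are all (14)-element subsets.
|B(M*)| = (18 choose 14) = 3060.

3060


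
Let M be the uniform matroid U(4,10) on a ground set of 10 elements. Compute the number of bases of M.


Bases of U(4,10) are all 4-element subsets of the 10-element ground set.
Number of bases = C(10,4).
(10 choose 4) = 210.

210


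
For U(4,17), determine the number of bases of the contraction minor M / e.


Contracting e from U(4,17) gives U(3,16).
Bases of U(3,16) = C(16,3) = 16! / (3! * 13!) = 560.

560


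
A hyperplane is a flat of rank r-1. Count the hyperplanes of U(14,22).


Hyperplanes of U(14,22) are flats of rank 13.
In a uniform matroid, these are exactly the (13)-element subsets.
Count = (22 choose 13) = 497420.

497420


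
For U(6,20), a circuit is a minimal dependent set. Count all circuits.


In U(6,20), circuits are the (7)-element subsets.
Any set of 7 elements is dependent, and removing any one element gives
an independent set of size 6, so it is a minimal dependent set.
Number of circuits = (20 choose 7) = 77520.

77520


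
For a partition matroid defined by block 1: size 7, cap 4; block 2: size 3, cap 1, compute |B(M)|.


A basis picks exactly ci elements from block i.
Number of bases = product of C(|Si|, ci).
= C(7,4) * C(3,1)
= 35 * 3
= 105.

105


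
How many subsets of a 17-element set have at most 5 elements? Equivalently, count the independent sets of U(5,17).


Independent sets of U(5,17) are all subsets of size <= 5.
Count = C(17,0) + C(17,1) + C(17,2) + C(17,3) + C(17,4) + C(17,5)
     = 1 + 17 + 136 + 680 + 2380 + 6188
     = 9402.

9402


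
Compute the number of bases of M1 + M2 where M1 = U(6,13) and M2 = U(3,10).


Bases of a direct sum M1 + M2: |B| = |B(M1)| * |B(M2)|.
|B(U(6,13))| = C(13,6) = 1716.
|B(U(3,10))| = C(10,3) = 120.
Total bases = 1716 * 120 = 205920.

205920


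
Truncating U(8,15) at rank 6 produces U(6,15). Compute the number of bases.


Truncating U(8,15) to rank 6 gives U(6,15).
Bases of U(6,15) are all 6-element subsets of 15 elements.
Number of bases = C(15,6) = 5005.

5005


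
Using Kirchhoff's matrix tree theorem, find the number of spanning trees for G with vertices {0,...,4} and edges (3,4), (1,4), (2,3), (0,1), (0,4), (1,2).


By Kirchhoff's matrix tree theorem, the number of spanning trees equals
the determinant of any cofactor of the Laplacian matrix L.
G has 5 vertices and 6 edges.
Computing the (4 x 4) cofactor determinant gives 11.

11


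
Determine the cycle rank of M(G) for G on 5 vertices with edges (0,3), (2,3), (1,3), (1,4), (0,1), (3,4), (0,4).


Cycle rank (nullity) = |E| - r(M) = |E| - (|V| - c).
|E| = 7, |V| = 5, c = 1.
Nullity = 7 - (5 - 1) = 7 - 4 = 3.

3


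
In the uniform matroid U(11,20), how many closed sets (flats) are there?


Flats of U(11,20): every subset of size < 11 is a flat, plus E itself.
Count = (20 choose 0) + (20 choose 1) + (20 choose 2) + (20 choose 3) + (20 choose 4) + (20 choose 5) + (20 choose 6) + (20 choose 7) + (20 choose 8) + (20 choose 9) + (20 choose 10) + 1
     = 1 + 20 + 190 + 1140 + 4845 + 15504 + 38760 + 77520 + 125970 + 167960 + 184756 + 1
     = 616667.

616667


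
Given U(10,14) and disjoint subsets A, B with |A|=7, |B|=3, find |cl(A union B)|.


|A union B| = 7 + 3 = 10 (disjoint).
In U(10,14), cl(S) = S if |S| < 10, else cl(S) = E.
Since 10 >= 10, cl(A union B) = E.
|cl(A union B)| = 14.

14


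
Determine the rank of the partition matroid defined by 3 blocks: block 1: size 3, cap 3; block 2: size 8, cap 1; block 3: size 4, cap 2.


Rank of a partition matroid = sum of min(|Si|, ci) for each block.
= min(3,3) + min(8,1) + min(4,2)
= 3 + 1 + 2
= 6.

6


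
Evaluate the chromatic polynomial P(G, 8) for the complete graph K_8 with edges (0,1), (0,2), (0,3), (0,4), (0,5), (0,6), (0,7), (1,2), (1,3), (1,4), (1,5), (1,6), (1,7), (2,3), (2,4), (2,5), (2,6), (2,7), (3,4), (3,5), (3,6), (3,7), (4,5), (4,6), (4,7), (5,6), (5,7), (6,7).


P(K_8, k) = k(k-1)(k-2)...(k-7).
P(8) = (8) * (7) * (6) * (5) * (4) * (3) * (2) * (1) = 40320.

40320


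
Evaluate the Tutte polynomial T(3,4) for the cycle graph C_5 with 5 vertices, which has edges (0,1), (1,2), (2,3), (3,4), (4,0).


T(C_5; x,y) = x + x^2 + ... + x^(4) + y.
T(3,4) = 3^1 + 3^2 + 3^3 + 3^4 + 4
= 3 + 9 + 27 + 81 + 4
= 124.

124


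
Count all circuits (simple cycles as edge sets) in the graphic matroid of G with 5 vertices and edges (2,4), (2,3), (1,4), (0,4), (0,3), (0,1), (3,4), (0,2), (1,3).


A circuit in a graphic matroid = edge set of a simple cycle.
G has 5 vertices and 9 edges.
Enumerating all minimal edge subsets forming cycles...
Total circuits found: 22.

22


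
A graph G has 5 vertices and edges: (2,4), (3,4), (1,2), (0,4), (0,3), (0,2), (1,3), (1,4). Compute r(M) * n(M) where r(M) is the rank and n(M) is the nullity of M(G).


r(M) = |V| - c = 5 - 1 = 4.
nullity = |E| - r(M) = 8 - 4 = 4.
Product = 4 * 4 = 16.

16


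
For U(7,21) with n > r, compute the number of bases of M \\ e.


Deleting e from U(7,21) gives U(7,20) since n > r.
Bases of U(7,20) = (20 choose 7) = 77520.

77520


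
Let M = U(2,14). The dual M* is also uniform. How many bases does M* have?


The dual of U(r,n) is U(n-r, n) = U(12,14).
Bases of U(12,14) are all (12)-element subsets.
|B(M*)| = (14 choose 12) = 91.

91


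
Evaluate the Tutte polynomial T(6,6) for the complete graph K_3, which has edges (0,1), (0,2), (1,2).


T(K_3; x,y) = x^2 + x + y.
T(6,6) = 36 + 6 + 6 = 48.

48


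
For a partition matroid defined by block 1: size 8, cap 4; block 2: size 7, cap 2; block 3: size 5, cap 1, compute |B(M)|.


A basis picks exactly ci elements from block i.
Number of bases = product of C(|Si|, ci).
= C(8,4) * C(7,2) * C(5,1)
= 70 * 21 * 5
= 7350.

7350


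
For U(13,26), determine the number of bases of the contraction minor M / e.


Contracting e from U(13,26) gives U(12,25).
Bases of U(12,25) = C(25,12) = 5200300.

5200300


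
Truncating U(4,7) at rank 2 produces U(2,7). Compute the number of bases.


Truncating U(4,7) to rank 2 gives U(2,7).
Bases of U(2,7) are all 2-element subsets of 7 elements.
Number of bases = C(7,2) = (7 * 6) / (1 * 2) = 21.

21


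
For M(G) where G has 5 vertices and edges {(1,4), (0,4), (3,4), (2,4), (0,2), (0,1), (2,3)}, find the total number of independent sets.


An independent set in a graphic matroid is an acyclic edge subset.
G has 5 vertices and 7 edges.
Enumerate all 2^7 = 128 subsets, checking for acyclicity.
Total independent sets = 82.

82


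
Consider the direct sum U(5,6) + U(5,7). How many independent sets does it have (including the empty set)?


For a direct sum, |I(M1+M2)| = |I(M1)| * |I(M2)|.
|I(U(5,6))| = sum C(6,k) for k=0..5 = 63.
|I(U(5,7))| = sum C(7,k) for k=0..5 = 120.
Total = 63 * 120 = 7560.

7560


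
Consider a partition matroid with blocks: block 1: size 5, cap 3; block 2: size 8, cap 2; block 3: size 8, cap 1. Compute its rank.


Rank of a partition matroid = sum of min(|Si|, ci) for each block.
= min(5,3) + min(8,2) + min(8,1)
= 3 + 2 + 1
= 6.

6


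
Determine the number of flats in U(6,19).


Flats of U(6,19): every subset of size < 6 is a flat, plus E itself.
Count = (19 choose 0) + (19 choose 1) + (19 choose 2) + (19 choose 3) + (19 choose 4) + (19 choose 5) + 1
     = 1 + 19 + 171 + 969 + 3876 + 11628 + 1
     = 16665.

16665


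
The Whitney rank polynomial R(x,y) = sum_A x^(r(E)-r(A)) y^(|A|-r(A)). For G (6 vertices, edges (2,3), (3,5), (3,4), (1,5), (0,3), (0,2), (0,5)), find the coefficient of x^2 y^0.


R(x,y) = sum over A in 2^E of x^(r(E)-r(A)) * y^(|A|-r(A)).
G has 6 vertices, 7 edges. r(E) = 5.
Enumerate all 2^7 = 128 subsets.
Count subsets with r(E)-r(A)=2 and |A|-r(A)=0: 33.

33


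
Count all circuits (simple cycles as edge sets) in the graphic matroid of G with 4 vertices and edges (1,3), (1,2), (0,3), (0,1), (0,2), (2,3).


A circuit in a graphic matroid = edge set of a simple cycle.
G has 4 vertices and 6 edges.
Enumerating all minimal edge subsets forming cycles...
Total circuits found: 7.

7


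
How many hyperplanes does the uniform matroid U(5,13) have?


Hyperplanes of U(5,13) are flats of rank 4.
In a uniform matroid, these are exactly the (4)-element subsets.
Count = C(13,4) = (13 * 12 * 11 * 10) / (1 * 2 * 3 * 4) = 715.

715


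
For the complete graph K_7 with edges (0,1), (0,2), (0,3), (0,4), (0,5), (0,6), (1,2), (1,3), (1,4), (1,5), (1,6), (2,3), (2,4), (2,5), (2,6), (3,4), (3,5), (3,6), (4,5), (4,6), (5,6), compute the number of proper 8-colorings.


P(K_7, k) = k(k-1)(k-2)...(k-6).
P(8) = (8) * (7) * (6) * (5) * (4) * (3) * (2) = 40320.

40320


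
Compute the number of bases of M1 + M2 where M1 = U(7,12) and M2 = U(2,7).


Bases of a direct sum M1 + M2: |B| = |B(M1)| * |B(M2)|.
|B(U(7,12))| = C(12,7) = 792.
|B(U(2,7))| = C(7,2) = 21.
Total bases = 792 * 21 = 16632.

16632


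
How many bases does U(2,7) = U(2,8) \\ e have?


Deleting e from U(2,8) gives U(2,7) since n > r.
Bases of U(2,7) = (7 choose 2) = 21.

21


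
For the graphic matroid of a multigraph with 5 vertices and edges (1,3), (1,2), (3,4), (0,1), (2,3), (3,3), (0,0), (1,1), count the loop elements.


In a graphic matroid, a loop is a self-loop edge (u,u) with rank 0.
Examining all 8 edges for self-loops...
Self-loops found: (3,3), (0,0), (1,1)
Number of loops = 3.

3


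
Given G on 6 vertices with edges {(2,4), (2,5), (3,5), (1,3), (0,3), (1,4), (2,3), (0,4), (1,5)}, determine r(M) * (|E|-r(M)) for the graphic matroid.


r(M) = |V| - c = 6 - 1 = 5.
nullity = |E| - r(M) = 9 - 5 = 4.
Product = 5 * 4 = 20.

20


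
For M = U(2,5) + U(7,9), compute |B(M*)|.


(M1+M2)* = M1* + M2*.
M1* = U(3,5), bases: C(5,3) = 10.
M2* = U(2,9), bases: C(9,2) = 36.
|B(M*)| = 10 * 36 = 360.

360


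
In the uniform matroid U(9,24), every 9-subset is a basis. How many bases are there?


Bases of U(9,24) are all 9-element subsets of the 24-element ground set.
Number of bases = C(24,9).
C(24,9) = 24! / (9! * 15!) = 1307504.

1307504


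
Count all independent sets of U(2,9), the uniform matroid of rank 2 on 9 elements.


Independent sets of U(2,9) are all subsets of size <= 2.
Count = C(9,0) + C(9,1) + C(9,2)
     = 1 + 9 + 36
     = 46.

46


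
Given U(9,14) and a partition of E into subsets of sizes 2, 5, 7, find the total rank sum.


r(Ai) = min(|Ai|, 9) for each part.
Sum = min(2,9) + min(5,9) + min(7,9)
    = 2 + 5 + 7
    = 14.

14


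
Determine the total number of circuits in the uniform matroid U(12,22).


In U(12,22), circuits are the (13)-element subsets.
Any set of 13 elements is dependent, and removing any one element gives
an independent set of size 12, so it is a minimal dependent set.
Number of circuits = C(22,13) = 22! / (13! * 9!) = 497420.

497420


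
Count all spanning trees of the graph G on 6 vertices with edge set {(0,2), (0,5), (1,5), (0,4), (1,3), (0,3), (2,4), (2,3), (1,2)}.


By Kirchhoff's matrix tree theorem, the number of spanning trees equals
the determinant of any cofactor of the Laplacian matrix L.
G has 6 vertices and 9 edges.
Computing the (5 x 5) cofactor determinant gives 61.

61


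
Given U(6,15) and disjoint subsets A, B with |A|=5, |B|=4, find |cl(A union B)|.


|A union B| = 5 + 4 = 9 (disjoint).
In U(6,15), cl(S) = S if |S| < 6, else cl(S) = E.
Since 9 >= 6, cl(A union B) = E.
|cl(A union B)| = 15.

15


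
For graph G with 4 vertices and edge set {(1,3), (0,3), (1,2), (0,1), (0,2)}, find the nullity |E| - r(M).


Cycle rank (nullity) = |E| - r(M) = |E| - (|V| - c).
|E| = 5, |V| = 4, c = 1.
Nullity = 5 - (4 - 1) = 5 - 3 = 2.

2


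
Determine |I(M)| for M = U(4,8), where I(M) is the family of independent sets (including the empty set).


Independent sets of U(4,8) are all subsets of size <= 4.
Count = C(8,0) + C(8,1) + C(8,2) + C(8,3) + C(8,4)
     = 1 + 8 + 28 + 56 + 70
     = 163.

163


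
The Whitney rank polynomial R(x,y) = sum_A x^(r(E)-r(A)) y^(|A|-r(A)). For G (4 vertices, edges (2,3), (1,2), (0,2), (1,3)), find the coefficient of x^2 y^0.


R(x,y) = sum over A in 2^E of x^(r(E)-r(A)) * y^(|A|-r(A)).
G has 4 vertices, 4 edges. r(E) = 3.
Enumerate all 2^4 = 16 subsets.
Count subsets with r(E)-r(A)=2 and |A|-r(A)=0: 4.

4


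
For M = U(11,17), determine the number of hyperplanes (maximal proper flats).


Hyperplanes of U(11,17) are flats of rank 10.
In a uniform matroid, these are exactly the (10)-element subsets.
Count = (17 choose 10) = 19448.

19448


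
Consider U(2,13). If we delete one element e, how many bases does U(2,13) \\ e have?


Deleting e from U(2,13) gives U(2,12) since n > r.
Bases of U(2,12) = C(12,2) = (12 * 11) / (1 * 2) = 66.

66


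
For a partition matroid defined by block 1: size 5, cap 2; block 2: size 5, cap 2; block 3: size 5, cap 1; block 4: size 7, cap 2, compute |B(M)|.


A basis picks exactly ci elements from block i.
Number of bases = product of C(|Si|, ci).
= C(5,2) * C(5,2) * C(5,1) * C(7,2)
= 10 * 10 * 5 * 21
= 10500.

10500


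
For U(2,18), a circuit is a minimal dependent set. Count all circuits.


In U(2,18), circuits are the (3)-element subsets.
Any set of 3 elements is dependent, and removing any one element gives
an independent set of size 2, so it is a minimal dependent set.
Number of circuits = (18 choose 3) = 816.

816


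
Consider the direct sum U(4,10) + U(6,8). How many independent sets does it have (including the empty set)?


For a direct sum, |I(M1+M2)| = |I(M1)| * |I(M2)|.
|I(U(4,10))| = sum C(10,k) for k=0..4 = 386.
|I(U(6,8))| = sum C(8,k) for k=0..6 = 247.
Total = 386 * 247 = 95342.

95342


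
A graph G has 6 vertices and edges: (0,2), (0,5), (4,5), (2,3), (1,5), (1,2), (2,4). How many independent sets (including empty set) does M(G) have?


An independent set in a graphic matroid is an acyclic edge subset.
G has 6 vertices and 7 edges.
Enumerate all 2^7 = 128 subsets, checking for acyclicity.
Total independent sets = 108.

108


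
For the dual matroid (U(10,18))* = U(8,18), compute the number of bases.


The dual of U(r,n) is U(n-r, n) = U(8,18).
Bases of U(8,18) are all (8)-element subsets.
|B(M*)| = C(18,8) = 18! / (8! * 10!) = 43758.

43758


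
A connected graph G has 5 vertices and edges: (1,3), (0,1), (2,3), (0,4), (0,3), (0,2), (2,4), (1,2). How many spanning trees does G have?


By Kirchhoff's matrix tree theorem, the number of spanning trees equals
the determinant of any cofactor of the Laplacian matrix L.
G has 5 vertices and 8 edges.
Computing the (4 x 4) cofactor determinant gives 40.

40


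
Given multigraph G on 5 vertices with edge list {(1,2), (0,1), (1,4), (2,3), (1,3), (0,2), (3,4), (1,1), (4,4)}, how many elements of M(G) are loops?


In a graphic matroid, a loop is a self-loop edge (u,u) with rank 0.
Examining all 9 edges for self-loops...
Self-loops found: (1,1), (4,4)
Number of loops = 2.

2


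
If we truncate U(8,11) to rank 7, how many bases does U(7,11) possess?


Truncating U(8,11) to rank 7 gives U(7,11).
Bases of U(7,11) are all 7-element subsets of 11 elements.
Number of bases = (11 choose 7) = 330.

330


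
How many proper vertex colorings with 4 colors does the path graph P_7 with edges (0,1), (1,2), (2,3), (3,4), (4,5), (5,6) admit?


P(P_7, k) = k * (k-1)^(6).
P(4) = 4 * 3^6 = 4 * 729 = 2916.

2916


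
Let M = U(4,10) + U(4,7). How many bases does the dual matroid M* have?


(M1+M2)* = M1* + M2*.
M1* = U(6,10), bases: C(10,6) = 210.
M2* = U(3,7), bases: C(7,3) = 35.
|B(M*)| = 210 * 35 = 7350.

7350


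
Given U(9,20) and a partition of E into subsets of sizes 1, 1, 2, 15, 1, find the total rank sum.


r(Ai) = min(|Ai|, 9) for each part.
Sum = min(1,9) + min(1,9) + min(2,9) + min(15,9) + min(1,9)
    = 1 + 1 + 2 + 9 + 1
    = 14.

14


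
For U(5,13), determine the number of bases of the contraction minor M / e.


Contracting e from U(5,13) gives U(4,12).
Bases of U(4,12) = C(12,4) = (12 * 11 * 10 * 9) / (1 * 2 * 3 * 4) = 495.

495


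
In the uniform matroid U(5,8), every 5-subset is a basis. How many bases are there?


Bases of U(5,8) are all 5-element subsets of the 8-element ground set.
Number of bases = C(8,5).
(8 choose 5) = 56.

56


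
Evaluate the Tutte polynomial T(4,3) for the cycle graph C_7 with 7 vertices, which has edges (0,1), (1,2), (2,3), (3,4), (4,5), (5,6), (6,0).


T(C_7; x,y) = x + x^2 + ... + x^(6) + y.
T(4,3) = 4^1 + 4^2 + 4^3 + 4^4 + 4^5 + 4^6 + 3
= 4 + 16 + 64 + 256 + 1024 + 4096 + 3
= 5463.

5463
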